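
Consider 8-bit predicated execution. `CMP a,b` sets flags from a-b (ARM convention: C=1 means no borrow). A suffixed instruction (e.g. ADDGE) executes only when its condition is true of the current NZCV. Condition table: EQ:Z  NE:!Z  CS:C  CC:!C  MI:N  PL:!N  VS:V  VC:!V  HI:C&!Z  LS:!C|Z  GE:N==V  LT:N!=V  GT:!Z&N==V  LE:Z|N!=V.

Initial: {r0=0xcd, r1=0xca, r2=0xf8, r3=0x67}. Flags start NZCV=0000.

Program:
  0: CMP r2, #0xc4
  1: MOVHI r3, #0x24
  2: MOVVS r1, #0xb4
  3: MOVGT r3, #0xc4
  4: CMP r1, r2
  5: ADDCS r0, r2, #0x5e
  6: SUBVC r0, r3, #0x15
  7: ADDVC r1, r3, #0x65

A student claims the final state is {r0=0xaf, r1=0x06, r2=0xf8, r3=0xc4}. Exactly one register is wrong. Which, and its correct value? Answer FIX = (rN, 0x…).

[0] flags=0010 → (cmp)
[1] flags=0010 HI?T → r3=0x24
[2] flags=0010 VS?F → skip
[3] flags=0010 GT?T → r3=0xc4
[4] flags=1000 → (cmp)
[5] flags=1000 CS?F → skip
[6] flags=1000 VC?T → r0=0xaf
[7] flags=1000 VC?T → r1=0x29

FIX = (r1, 0x29)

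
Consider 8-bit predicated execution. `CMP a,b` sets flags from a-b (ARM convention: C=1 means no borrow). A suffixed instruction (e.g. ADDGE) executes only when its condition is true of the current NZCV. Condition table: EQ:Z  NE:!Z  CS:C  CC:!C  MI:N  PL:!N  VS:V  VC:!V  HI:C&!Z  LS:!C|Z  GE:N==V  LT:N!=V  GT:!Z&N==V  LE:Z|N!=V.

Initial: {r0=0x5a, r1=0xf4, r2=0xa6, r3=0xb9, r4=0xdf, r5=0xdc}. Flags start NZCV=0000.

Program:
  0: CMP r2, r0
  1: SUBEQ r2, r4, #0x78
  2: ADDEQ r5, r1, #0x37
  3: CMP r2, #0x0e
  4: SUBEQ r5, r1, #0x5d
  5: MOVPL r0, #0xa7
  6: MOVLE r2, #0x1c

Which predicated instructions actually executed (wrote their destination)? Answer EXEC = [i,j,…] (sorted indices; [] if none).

EXEC = [6]

[0] flags=0011 → (cmp)
[1] flags=0011 EQ?F → skip
[2] flags=0011 EQ?F → skip
[3] flags=1010 → (cmp)
[4] flags=1010 EQ?F → skip
[5] flags=1010 PL?F → skip
[6] flags=1010 LE?T → r2=0x1c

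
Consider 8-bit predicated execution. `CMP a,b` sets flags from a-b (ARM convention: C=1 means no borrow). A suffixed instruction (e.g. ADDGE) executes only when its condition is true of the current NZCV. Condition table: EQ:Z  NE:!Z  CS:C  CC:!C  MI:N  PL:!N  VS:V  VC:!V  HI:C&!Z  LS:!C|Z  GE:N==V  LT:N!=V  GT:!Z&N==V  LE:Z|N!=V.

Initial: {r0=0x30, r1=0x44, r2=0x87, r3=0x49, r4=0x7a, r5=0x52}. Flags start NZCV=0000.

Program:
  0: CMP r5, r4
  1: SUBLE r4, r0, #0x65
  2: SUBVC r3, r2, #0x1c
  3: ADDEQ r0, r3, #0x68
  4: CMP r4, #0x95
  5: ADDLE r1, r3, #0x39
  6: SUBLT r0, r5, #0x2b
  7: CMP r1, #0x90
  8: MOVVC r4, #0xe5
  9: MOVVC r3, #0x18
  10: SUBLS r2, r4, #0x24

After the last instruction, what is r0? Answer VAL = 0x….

[0] flags=1000 → (cmp)
[1] flags=1000 LE?T → r4=0xcb
[2] flags=1000 VC?T → r3=0x6b
[3] flags=1000 EQ?F → skip
[4] flags=0010 → (cmp)
[5] flags=0010 LE?F → skip
[6] flags=0010 LT?F → skip
[7] flags=1001 → (cmp)
[8] flags=1001 VC?F → skip
[9] flags=1001 VC?F → skip
[10] flags=1001 LS?T → r2=0xa7

VAL = 0x30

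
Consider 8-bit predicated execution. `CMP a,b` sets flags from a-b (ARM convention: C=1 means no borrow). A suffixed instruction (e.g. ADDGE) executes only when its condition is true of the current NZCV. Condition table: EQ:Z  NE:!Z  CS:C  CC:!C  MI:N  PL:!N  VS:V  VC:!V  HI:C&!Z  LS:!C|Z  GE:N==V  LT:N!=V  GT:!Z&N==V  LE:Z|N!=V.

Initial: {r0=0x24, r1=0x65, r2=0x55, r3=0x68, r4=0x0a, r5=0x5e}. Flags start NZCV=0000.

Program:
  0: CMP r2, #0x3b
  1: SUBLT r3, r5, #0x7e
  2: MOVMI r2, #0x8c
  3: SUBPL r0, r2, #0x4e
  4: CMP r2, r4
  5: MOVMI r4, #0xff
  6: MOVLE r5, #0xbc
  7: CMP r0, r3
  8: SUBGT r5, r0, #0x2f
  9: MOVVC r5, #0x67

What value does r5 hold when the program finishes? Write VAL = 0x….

0: ✓ CMP  NZCV=0010
1: · SUBLT
2: · MOVMI
3: ✓ SUBPL  r0←0x07
4: ✓ CMP  NZCV=0010
5: · MOVMI
6: · MOVLE
7: ✓ CMP  NZCV=1000
8: · SUBGT
9: ✓ MOVVC  r5←0x67

VAL = 0x67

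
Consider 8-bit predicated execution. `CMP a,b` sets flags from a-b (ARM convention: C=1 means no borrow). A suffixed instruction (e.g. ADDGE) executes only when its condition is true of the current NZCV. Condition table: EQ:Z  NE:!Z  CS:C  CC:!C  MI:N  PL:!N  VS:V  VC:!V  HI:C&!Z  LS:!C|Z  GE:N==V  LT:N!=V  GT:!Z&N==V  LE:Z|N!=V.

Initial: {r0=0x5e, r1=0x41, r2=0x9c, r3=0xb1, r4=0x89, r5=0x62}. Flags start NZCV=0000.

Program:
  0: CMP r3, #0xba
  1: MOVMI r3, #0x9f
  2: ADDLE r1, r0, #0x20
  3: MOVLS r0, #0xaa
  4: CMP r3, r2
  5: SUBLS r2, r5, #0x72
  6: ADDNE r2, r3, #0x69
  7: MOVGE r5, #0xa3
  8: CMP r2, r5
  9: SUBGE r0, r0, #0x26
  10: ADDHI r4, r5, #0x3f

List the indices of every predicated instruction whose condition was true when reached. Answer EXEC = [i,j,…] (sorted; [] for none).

[0] flags=1000 → (cmp)
[1] flags=1000 MI?T → r3=0x9f
[2] flags=1000 LE?T → r1=0x7e
[3] flags=1000 LS?T → r0=0xaa
[4] flags=0010 → (cmp)
[5] flags=0010 LS?F → skip
[6] flags=0010 NE?T → r2=0x08
[7] flags=0010 GE?T → r5=0xa3
[8] flags=0000 → (cmp)
[9] flags=0000 GE?T → r0=0x84
[10] flags=0000 HI?F → skip

EXEC = [1,2,3,6,7,9]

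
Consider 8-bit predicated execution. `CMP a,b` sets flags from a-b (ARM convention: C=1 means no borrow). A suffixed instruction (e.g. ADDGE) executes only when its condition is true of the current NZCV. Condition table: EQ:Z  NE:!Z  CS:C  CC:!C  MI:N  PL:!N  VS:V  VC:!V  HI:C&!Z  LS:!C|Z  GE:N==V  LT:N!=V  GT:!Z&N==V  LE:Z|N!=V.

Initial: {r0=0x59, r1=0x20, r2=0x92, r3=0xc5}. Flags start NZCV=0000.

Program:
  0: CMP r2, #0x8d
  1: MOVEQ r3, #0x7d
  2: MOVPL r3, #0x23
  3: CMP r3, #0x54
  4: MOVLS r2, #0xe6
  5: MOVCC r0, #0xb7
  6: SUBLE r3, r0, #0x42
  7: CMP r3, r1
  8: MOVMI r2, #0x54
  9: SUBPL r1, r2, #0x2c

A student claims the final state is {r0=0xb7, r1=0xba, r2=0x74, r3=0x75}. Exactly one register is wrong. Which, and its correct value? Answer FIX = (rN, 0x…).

0: ✓ CMP  NZCV=0010
1: · MOVEQ
2: ✓ MOVPL  r3←0x23
3: ✓ CMP  NZCV=1000
4: ✓ MOVLS  r2←0xe6
5: ✓ MOVCC  r0←0xb7
6: ✓ SUBLE  r3←0x75
7: ✓ CMP  NZCV=0010
8: · MOVMI
9: ✓ SUBPL  r1←0xba

FIX = (r2, 0xe6)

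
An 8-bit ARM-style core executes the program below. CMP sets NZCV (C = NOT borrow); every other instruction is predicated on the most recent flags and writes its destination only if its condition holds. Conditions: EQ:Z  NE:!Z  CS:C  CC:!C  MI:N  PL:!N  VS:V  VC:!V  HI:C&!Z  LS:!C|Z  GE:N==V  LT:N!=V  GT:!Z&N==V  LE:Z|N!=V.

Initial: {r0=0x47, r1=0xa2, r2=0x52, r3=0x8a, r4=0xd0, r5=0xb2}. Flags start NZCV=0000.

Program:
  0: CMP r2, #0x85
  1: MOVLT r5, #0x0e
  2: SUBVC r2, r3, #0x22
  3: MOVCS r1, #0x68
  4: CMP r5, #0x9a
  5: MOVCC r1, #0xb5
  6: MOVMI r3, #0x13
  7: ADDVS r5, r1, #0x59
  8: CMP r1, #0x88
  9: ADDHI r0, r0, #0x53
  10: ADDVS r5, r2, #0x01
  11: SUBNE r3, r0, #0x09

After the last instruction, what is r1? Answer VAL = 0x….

[0] flags=1001 → (cmp)
[1] flags=1001 LT?F → skip
[2] flags=1001 VC?F → skip
[3] flags=1001 CS?F → skip
[4] flags=0010 → (cmp)
[5] flags=0010 CC?F → skip
[6] flags=0010 MI?F → skip
[7] flags=0010 VS?F → skip
[8] flags=0010 → (cmp)
[9] flags=0010 HI?T → r0=0x9a
[10] flags=0010 VS?F → skip
[11] flags=0010 NE?T → r3=0x91

VAL = 0xa2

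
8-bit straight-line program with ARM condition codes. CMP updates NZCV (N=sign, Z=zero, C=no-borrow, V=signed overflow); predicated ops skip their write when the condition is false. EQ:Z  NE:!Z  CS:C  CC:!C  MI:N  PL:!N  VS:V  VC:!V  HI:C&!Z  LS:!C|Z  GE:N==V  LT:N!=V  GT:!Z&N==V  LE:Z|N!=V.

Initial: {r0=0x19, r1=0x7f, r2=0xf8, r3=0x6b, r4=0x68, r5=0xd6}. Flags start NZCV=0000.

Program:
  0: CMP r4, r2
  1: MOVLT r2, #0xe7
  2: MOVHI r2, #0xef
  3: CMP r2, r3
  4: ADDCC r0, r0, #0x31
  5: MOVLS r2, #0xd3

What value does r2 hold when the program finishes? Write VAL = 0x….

VAL = 0xf8

0: ✓ CMP  NZCV=0000
1: · MOVLT
2: · MOVHI
3: ✓ CMP  NZCV=1010
4: · ADDCC
5: · MOVLS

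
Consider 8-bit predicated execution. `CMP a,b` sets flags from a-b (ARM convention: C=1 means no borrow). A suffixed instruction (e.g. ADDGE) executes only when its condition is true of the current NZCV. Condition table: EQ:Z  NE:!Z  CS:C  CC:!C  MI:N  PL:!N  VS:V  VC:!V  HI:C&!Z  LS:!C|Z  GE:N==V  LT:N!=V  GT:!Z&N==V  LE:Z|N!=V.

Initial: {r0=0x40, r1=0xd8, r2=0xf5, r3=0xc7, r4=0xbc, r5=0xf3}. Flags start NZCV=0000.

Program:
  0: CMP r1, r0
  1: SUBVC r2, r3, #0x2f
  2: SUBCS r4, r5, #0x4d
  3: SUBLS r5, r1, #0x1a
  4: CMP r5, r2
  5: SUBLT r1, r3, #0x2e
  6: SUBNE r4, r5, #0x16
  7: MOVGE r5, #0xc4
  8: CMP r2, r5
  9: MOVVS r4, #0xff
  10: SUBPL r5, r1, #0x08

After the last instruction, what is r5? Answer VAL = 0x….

[0] flags=1010 → (cmp)
[1] flags=1010 VC?T → r2=0x98
[2] flags=1010 CS?T → r4=0xa6
[3] flags=1010 LS?F → skip
[4] flags=0010 → (cmp)
[5] flags=0010 LT?F → skip
[6] flags=0010 NE?T → r4=0xdd
[7] flags=0010 GE?T → r5=0xc4
[8] flags=1000 → (cmp)
[9] flags=1000 VS?F → skip
[10] flags=1000 PL?F → skip

VAL = 0xc4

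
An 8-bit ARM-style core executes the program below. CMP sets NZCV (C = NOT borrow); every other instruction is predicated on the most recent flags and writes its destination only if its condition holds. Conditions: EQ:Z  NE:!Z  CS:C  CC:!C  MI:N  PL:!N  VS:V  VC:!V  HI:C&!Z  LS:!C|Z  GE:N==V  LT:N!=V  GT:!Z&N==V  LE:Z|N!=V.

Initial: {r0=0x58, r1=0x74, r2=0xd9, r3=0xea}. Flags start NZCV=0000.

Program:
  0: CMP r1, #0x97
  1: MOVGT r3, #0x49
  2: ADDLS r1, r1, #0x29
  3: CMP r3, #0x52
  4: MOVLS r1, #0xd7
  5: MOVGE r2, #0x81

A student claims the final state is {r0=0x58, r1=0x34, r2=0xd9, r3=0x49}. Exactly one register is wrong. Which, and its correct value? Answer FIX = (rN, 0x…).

0: ✓ CMP  NZCV=1001
1: ✓ MOVGT  r3←0x49
2: ✓ ADDLS  r1←0x9d
3: ✓ CMP  NZCV=1000
4: ✓ MOVLS  r1←0xd7
5: · MOVGE

FIX = (r1, 0xd7)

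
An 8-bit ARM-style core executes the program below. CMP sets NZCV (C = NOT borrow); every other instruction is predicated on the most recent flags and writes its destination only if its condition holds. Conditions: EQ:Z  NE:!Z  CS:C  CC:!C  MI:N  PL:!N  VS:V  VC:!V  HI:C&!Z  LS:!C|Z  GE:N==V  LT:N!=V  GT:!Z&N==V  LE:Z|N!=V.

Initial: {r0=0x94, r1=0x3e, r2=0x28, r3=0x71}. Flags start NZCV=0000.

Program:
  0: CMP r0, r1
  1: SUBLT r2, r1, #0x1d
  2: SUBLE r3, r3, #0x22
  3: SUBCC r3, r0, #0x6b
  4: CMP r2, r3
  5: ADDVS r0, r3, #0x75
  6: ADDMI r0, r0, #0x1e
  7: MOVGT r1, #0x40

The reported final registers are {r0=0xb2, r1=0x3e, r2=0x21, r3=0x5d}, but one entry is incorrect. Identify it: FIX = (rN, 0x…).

FIX = (r3, 0x4f)

0: ✓ CMP  NZCV=0011
1: ✓ SUBLT  r2←0x21
2: ✓ SUBLE  r3←0x4f
3: · SUBCC
4: ✓ CMP  NZCV=1000
5: · ADDVS
6: ✓ ADDMI  r0←0xb2
7: · MOVGT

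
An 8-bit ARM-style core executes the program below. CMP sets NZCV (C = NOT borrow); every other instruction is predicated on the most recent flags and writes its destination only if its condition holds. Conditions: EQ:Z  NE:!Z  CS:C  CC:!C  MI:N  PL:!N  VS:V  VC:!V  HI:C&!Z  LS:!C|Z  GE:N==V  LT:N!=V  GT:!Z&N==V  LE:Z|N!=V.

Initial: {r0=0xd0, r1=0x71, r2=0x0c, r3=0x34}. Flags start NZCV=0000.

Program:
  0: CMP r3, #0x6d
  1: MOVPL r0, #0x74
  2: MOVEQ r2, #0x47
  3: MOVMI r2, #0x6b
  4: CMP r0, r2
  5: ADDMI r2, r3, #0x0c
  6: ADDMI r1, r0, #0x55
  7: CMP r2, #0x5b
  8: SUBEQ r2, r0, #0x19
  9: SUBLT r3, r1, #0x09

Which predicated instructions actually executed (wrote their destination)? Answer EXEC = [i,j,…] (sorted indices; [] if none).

0: ✓ CMP  NZCV=1000
1: · MOVPL
2: · MOVEQ
3: ✓ MOVMI  r2←0x6b
4: ✓ CMP  NZCV=0011
5: · ADDMI
6: · ADDMI
7: ✓ CMP  NZCV=0010
8: · SUBEQ
9: · SUBLT

EXEC = [3]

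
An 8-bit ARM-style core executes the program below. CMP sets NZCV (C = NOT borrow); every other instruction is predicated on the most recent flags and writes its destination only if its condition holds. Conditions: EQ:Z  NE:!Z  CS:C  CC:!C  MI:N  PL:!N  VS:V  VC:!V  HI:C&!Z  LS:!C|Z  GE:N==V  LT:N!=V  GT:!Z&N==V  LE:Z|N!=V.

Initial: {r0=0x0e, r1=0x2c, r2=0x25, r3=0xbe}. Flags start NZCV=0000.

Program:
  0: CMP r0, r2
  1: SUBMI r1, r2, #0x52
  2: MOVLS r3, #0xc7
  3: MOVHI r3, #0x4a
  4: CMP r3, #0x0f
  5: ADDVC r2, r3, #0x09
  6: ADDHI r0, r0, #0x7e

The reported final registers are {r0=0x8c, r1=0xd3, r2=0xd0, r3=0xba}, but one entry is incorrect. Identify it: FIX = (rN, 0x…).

[0] flags=1000 → (cmp)
[1] flags=1000 MI?T → r1=0xd3
[2] flags=1000 LS?T → r3=0xc7
[3] flags=1000 HI?F → skip
[4] flags=1010 → (cmp)
[5] flags=1010 VC?T → r2=0xd0
[6] flags=1010 HI?T → r0=0x8c

FIX = (r3, 0xc7)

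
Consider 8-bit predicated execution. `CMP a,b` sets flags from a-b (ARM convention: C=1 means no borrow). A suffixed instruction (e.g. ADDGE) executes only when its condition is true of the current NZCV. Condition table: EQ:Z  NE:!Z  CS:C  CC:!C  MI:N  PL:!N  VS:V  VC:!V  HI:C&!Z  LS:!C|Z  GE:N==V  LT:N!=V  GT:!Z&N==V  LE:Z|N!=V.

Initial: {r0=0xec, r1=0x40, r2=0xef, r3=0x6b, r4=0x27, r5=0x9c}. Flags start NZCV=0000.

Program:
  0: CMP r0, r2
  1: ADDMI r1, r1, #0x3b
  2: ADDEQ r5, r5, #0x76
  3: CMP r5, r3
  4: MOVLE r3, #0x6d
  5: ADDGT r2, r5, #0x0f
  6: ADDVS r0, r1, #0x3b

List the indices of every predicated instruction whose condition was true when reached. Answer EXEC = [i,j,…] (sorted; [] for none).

[0] flags=1000 → (cmp)
[1] flags=1000 MI?T → r1=0x7b
[2] flags=1000 EQ?F → skip
[3] flags=0011 → (cmp)
[4] flags=0011 LE?T → r3=0x6d
[5] flags=0011 GT?F → skip
[6] flags=0011 VS?T → r0=0xb6

EXEC = [1,4,6]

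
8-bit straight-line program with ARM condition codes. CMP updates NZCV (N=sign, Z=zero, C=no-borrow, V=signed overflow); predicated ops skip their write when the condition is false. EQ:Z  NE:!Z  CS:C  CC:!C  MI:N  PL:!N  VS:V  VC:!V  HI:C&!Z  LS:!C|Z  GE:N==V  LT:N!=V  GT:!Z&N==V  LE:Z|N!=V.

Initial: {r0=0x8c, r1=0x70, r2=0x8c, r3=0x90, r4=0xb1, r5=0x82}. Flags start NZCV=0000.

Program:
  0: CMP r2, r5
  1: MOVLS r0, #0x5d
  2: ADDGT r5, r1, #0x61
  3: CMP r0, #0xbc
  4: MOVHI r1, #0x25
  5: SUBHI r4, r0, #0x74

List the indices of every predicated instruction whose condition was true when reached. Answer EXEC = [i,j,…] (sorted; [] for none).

[0] flags=0010 → (cmp)
[1] flags=0010 LS?F → skip
[2] flags=0010 GT?T → r5=0xd1
[3] flags=1000 → (cmp)
[4] flags=1000 HI?F → skip
[5] flags=1000 HI?F → skip

EXEC = [2]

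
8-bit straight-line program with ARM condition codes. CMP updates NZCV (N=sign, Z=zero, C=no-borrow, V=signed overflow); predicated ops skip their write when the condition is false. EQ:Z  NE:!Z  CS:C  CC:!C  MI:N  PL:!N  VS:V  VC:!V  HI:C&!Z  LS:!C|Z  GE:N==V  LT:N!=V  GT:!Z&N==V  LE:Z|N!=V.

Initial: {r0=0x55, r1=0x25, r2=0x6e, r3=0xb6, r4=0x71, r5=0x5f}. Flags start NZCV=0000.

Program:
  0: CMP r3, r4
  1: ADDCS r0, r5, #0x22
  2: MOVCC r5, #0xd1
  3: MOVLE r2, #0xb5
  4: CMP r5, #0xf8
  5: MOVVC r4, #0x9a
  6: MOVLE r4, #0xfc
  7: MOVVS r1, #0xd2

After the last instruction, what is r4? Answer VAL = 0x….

[0] flags=0011 → (cmp)
[1] flags=0011 CS?T → r0=0x81
[2] flags=0011 CC?F → skip
[3] flags=0011 LE?T → r2=0xb5
[4] flags=0000 → (cmp)
[5] flags=0000 VC?T → r4=0x9a
[6] flags=0000 LE?F → skip
[7] flags=0000 VS?F → skip

VAL = 0x9a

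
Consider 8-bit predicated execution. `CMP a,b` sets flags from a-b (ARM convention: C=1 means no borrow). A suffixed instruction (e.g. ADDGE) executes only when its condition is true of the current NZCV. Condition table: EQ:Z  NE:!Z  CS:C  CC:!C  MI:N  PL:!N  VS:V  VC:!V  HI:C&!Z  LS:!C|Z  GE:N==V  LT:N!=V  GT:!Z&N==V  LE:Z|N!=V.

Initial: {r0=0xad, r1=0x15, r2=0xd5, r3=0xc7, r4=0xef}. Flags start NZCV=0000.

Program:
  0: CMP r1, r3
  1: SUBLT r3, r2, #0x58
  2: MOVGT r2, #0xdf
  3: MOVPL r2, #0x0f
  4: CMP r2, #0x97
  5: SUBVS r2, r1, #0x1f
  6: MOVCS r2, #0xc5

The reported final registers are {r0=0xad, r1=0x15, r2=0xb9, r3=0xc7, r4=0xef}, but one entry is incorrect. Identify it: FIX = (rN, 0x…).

FIX = (r2, 0x0f)

[0] flags=0000 → (cmp)
[1] flags=0000 LT?F → skip
[2] flags=0000 GT?T → r2=0xdf
[3] flags=0000 PL?T → r2=0x0f
[4] flags=0000 → (cmp)
[5] flags=0000 VS?F → skip
[6] flags=0000 CS?F → skip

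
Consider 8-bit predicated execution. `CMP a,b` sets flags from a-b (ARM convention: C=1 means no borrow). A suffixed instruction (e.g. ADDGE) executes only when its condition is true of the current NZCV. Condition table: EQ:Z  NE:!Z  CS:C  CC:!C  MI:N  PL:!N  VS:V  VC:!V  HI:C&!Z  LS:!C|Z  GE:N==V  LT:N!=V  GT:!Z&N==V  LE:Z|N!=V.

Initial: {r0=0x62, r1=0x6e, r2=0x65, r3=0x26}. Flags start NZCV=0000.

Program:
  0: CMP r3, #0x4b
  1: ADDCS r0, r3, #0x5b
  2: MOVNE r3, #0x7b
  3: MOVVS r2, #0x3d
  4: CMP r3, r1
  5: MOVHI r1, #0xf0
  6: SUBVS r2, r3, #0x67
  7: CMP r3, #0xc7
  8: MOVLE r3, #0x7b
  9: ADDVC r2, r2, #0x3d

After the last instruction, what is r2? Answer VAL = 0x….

VAL = 0x65

0: ✓ CMP  NZCV=1000
1: · ADDCS
2: ✓ MOVNE  r3←0x7b
3: · MOVVS
4: ✓ CMP  NZCV=0010
5: ✓ MOVHI  r1←0xf0
6: · SUBVS
7: ✓ CMP  NZCV=1001
8: · MOVLE
9: · ADDVC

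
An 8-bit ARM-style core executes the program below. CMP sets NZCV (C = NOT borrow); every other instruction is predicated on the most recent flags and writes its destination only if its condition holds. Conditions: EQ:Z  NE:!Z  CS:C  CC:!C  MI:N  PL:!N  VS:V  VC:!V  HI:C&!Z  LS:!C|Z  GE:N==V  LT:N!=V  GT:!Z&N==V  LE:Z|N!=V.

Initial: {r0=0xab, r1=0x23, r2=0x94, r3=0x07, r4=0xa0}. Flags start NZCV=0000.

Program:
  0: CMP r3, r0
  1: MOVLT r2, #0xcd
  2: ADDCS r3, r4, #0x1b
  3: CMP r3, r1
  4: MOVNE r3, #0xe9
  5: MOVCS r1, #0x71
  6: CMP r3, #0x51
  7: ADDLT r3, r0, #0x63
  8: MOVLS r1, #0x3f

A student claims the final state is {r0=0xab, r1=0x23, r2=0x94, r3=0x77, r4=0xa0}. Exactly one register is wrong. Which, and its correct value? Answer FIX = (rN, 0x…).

FIX = (r3, 0x0e)

0: ✓ CMP  NZCV=0000
1: · MOVLT
2: · ADDCS
3: ✓ CMP  NZCV=1000
4: ✓ MOVNE  r3←0xe9
5: · MOVCS
6: ✓ CMP  NZCV=1010
7: ✓ ADDLT  r3←0x0e
8: · MOVLS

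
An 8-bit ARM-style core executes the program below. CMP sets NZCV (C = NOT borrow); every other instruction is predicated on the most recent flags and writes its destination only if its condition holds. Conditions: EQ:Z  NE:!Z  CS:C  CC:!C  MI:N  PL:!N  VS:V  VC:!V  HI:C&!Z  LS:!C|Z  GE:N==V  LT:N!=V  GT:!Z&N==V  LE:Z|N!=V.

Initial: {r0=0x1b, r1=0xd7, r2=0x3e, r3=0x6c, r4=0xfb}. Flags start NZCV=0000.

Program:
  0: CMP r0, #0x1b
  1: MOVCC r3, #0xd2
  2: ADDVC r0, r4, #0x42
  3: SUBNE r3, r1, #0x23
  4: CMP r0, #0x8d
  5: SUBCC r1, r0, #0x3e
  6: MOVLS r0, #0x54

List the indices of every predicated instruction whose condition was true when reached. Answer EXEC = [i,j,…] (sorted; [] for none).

0: ✓ CMP  NZCV=0110
1: · MOVCC
2: ✓ ADDVC  r0←0x3d
3: · SUBNE
4: ✓ CMP  NZCV=1001
5: ✓ SUBCC  r1←0xff
6: ✓ MOVLS  r0←0x54

EXEC = [2,5,6]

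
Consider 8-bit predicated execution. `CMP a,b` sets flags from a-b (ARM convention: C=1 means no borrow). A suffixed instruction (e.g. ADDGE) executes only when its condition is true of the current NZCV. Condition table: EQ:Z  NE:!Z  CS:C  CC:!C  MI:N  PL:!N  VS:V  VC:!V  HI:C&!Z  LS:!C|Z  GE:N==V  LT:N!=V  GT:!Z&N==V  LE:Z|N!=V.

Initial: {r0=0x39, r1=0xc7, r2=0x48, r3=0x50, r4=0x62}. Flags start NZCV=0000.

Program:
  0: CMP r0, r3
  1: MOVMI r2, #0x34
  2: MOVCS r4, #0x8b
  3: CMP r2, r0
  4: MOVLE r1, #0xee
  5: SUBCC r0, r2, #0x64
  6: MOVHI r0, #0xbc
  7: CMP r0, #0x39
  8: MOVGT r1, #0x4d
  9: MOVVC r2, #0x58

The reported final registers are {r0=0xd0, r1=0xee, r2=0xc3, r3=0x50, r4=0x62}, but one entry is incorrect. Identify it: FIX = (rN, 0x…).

FIX = (r2, 0x58)

0: ✓ CMP  NZCV=1000
1: ✓ MOVMI  r2←0x34
2: · MOVCS
3: ✓ CMP  NZCV=1000
4: ✓ MOVLE  r1←0xee
5: ✓ SUBCC  r0←0xd0
6: · MOVHI
7: ✓ CMP  NZCV=1010
8: · MOVGT
9: ✓ MOVVC  r2←0x58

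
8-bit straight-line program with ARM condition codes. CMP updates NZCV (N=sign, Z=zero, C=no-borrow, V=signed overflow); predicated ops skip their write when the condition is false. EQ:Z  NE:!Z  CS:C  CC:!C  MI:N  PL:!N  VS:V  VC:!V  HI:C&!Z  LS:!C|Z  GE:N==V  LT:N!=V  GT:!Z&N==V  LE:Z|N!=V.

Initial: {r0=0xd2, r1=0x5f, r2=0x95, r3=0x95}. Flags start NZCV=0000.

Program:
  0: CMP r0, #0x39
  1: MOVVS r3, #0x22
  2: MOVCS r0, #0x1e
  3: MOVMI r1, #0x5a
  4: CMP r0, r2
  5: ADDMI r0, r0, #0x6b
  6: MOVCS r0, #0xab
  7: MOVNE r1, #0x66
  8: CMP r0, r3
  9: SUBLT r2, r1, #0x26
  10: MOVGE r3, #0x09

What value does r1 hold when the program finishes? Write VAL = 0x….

0: ✓ CMP  NZCV=1010
1: · MOVVS
2: ✓ MOVCS  r0←0x1e
3: ✓ MOVMI  r1←0x5a
4: ✓ CMP  NZCV=1001
5: ✓ ADDMI  r0←0x89
6: · MOVCS
7: ✓ MOVNE  r1←0x66
8: ✓ CMP  NZCV=1000
9: ✓ SUBLT  r2←0x40
10: · MOVGE

VAL = 0x66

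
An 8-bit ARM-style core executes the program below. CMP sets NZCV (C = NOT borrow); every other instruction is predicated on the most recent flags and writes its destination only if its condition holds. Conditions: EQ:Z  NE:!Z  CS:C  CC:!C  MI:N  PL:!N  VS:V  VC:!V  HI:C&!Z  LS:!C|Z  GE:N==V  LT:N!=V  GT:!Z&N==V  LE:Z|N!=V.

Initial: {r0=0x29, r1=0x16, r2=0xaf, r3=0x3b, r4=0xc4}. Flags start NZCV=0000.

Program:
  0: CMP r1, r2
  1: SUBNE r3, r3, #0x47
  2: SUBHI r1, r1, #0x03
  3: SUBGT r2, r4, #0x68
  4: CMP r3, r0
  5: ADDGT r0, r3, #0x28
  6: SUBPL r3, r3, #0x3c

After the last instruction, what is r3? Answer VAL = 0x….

[0] flags=0000 → (cmp)
[1] flags=0000 NE?T → r3=0xf4
[2] flags=0000 HI?F → skip
[3] flags=0000 GT?T → r2=0x5c
[4] flags=1010 → (cmp)
[5] flags=1010 GT?F → skip
[6] flags=1010 PL?F → skip

VAL = 0xf4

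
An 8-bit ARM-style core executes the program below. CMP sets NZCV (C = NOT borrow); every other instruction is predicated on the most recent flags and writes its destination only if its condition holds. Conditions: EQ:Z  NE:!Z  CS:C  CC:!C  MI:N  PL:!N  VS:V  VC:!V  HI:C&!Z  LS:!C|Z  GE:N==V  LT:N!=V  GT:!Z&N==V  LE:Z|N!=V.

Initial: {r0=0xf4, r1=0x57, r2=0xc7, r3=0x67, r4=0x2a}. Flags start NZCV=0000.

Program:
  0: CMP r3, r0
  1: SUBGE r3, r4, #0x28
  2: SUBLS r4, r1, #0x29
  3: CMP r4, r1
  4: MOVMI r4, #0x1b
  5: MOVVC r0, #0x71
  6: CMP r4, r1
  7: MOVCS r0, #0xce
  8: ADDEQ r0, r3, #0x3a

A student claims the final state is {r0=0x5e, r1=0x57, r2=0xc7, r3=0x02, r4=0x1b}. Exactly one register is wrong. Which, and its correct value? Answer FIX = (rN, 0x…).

0: ✓ CMP  NZCV=0000
1: ✓ SUBGE  r3←0x02
2: ✓ SUBLS  r4←0x2e
3: ✓ CMP  NZCV=1000
4: ✓ MOVMI  r4←0x1b
5: ✓ MOVVC  r0←0x71
6: ✓ CMP  NZCV=1000
7: · MOVCS
8: · ADDEQ

FIX = (r0, 0x71)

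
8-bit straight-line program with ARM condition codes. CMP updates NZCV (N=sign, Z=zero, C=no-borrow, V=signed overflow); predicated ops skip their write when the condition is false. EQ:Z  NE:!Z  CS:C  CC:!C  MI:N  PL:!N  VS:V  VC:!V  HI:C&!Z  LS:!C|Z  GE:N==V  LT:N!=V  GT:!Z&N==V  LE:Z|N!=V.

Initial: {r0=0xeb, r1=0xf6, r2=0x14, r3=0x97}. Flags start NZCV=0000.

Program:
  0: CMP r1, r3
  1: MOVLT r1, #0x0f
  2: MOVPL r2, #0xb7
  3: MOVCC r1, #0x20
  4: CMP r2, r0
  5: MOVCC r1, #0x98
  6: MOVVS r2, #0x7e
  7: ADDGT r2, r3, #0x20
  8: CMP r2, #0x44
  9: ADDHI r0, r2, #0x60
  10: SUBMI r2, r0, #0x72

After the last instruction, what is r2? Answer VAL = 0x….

VAL = 0xb7

[0] flags=0010 → (cmp)
[1] flags=0010 LT?F → skip
[2] flags=0010 PL?T → r2=0xb7
[3] flags=0010 CC?F → skip
[4] flags=1000 → (cmp)
[5] flags=1000 CC?T → r1=0x98
[6] flags=1000 VS?F → skip
[7] flags=1000 GT?F → skip
[8] flags=0011 → (cmp)
[9] flags=0011 HI?T → r0=0x17
[10] flags=0011 MI?F → skip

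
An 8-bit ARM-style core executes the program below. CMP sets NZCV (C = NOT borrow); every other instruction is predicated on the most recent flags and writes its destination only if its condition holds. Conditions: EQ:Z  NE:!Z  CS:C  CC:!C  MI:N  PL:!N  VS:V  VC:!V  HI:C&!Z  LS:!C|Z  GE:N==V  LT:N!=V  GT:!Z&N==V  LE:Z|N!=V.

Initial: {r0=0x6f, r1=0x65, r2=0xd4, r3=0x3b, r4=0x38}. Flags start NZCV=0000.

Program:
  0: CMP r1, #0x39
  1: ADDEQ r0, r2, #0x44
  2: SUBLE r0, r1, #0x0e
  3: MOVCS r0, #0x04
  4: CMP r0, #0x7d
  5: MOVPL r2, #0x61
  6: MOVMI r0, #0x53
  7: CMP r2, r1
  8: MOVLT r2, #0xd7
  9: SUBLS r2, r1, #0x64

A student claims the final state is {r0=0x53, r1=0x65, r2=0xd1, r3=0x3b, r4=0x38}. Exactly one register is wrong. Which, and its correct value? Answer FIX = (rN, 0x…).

0: ✓ CMP  NZCV=0010
1: · ADDEQ
2: · SUBLE
3: ✓ MOVCS  r0←0x04
4: ✓ CMP  NZCV=1000
5: · MOVPL
6: ✓ MOVMI  r0←0x53
7: ✓ CMP  NZCV=0011
8: ✓ MOVLT  r2←0xd7
9: · SUBLS

FIX = (r2, 0xd7)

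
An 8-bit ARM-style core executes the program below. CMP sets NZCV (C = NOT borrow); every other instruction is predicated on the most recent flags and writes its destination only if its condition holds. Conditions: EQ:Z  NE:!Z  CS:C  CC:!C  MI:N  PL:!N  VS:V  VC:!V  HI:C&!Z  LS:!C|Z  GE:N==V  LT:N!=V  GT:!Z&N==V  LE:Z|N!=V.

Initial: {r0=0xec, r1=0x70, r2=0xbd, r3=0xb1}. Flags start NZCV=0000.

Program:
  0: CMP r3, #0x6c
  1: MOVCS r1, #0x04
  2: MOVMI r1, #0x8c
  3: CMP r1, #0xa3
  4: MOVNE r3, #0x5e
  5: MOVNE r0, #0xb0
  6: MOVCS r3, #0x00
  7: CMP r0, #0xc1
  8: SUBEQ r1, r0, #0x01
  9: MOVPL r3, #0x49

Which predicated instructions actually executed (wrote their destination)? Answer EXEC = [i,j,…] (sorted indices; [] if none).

0: ✓ CMP  NZCV=0011
1: ✓ MOVCS  r1←0x04
2: · MOVMI
3: ✓ CMP  NZCV=0000
4: ✓ MOVNE  r3←0x5e
5: ✓ MOVNE  r0←0xb0
6: · MOVCS
7: ✓ CMP  NZCV=1000
8: · SUBEQ
9: · MOVPL

EXEC = [1,4,5]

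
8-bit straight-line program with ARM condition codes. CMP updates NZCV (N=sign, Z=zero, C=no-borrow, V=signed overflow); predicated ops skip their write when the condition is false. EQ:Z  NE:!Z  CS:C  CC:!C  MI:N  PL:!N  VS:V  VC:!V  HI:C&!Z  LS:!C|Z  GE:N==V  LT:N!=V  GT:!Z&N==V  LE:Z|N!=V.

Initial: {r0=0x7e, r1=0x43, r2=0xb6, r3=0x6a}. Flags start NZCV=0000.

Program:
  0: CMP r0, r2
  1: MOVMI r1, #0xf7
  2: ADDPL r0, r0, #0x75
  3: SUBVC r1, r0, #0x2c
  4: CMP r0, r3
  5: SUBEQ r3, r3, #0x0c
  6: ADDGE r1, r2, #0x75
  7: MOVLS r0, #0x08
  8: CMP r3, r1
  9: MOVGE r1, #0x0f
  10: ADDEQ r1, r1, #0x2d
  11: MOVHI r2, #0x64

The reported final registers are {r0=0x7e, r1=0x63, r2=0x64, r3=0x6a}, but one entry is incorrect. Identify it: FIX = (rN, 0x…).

FIX = (r1, 0x0f)

0: ✓ CMP  NZCV=1001
1: ✓ MOVMI  r1←0xf7
2: · ADDPL
3: · SUBVC
4: ✓ CMP  NZCV=0010
5: · SUBEQ
6: ✓ ADDGE  r1←0x2b
7: · MOVLS
8: ✓ CMP  NZCV=0010
9: ✓ MOVGE  r1←0x0f
10: · ADDEQ
11: ✓ MOVHI  r2←0x64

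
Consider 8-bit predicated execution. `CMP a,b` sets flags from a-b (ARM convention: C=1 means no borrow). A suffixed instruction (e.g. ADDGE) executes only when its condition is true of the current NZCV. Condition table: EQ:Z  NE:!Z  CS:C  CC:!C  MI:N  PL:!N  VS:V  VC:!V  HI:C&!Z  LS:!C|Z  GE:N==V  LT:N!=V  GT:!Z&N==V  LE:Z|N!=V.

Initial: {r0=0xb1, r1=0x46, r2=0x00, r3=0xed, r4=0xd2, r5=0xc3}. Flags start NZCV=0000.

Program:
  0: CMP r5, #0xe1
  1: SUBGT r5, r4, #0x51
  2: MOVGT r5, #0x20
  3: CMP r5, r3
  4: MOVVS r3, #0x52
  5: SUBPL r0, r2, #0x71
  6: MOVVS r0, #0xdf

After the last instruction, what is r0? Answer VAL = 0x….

VAL = 0xb1

[0] flags=1000 → (cmp)
[1] flags=1000 GT?F → skip
[2] flags=1000 GT?F → skip
[3] flags=1000 → (cmp)
[4] flags=1000 VS?F → skip
[5] flags=1000 PL?F → skip
[6] flags=1000 VS?F → skip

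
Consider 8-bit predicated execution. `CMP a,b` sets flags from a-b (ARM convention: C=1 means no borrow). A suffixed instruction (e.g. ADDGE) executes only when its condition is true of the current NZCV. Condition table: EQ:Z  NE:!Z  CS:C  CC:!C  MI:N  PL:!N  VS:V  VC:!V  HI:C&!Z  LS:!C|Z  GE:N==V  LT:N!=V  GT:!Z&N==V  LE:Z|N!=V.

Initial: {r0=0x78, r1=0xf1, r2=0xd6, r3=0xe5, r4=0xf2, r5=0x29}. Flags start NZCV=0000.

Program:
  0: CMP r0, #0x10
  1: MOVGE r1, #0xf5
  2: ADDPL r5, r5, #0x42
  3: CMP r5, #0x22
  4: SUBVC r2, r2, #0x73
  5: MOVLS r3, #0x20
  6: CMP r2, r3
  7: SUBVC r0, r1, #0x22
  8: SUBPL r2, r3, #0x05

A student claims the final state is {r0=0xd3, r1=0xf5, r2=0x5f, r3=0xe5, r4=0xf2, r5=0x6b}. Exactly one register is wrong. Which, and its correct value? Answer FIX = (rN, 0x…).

[0] flags=0010 → (cmp)
[1] flags=0010 GE?T → r1=0xf5
[2] flags=0010 PL?T → r5=0x6b
[3] flags=0010 → (cmp)
[4] flags=0010 VC?T → r2=0x63
[5] flags=0010 LS?F → skip
[6] flags=0000 → (cmp)
[7] flags=0000 VC?T → r0=0xd3
[8] flags=0000 PL?T → r2=0xe0

FIX = (r2, 0xe0)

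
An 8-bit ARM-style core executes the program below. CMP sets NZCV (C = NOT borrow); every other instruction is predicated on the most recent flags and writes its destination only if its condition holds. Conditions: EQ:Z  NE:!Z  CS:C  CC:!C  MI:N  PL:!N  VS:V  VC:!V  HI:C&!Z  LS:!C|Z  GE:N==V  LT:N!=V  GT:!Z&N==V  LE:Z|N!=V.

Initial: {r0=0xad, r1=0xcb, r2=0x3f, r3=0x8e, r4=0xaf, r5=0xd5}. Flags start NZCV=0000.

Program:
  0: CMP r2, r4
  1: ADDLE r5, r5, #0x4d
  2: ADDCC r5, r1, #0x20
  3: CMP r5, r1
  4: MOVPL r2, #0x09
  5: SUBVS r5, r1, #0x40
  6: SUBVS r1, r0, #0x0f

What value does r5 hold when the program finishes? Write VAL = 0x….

VAL = 0xeb

0: ✓ CMP  NZCV=1001
1: · ADDLE
2: ✓ ADDCC  r5←0xeb
3: ✓ CMP  NZCV=0010
4: ✓ MOVPL  r2←0x09
5: · SUBVS
6: · SUBVS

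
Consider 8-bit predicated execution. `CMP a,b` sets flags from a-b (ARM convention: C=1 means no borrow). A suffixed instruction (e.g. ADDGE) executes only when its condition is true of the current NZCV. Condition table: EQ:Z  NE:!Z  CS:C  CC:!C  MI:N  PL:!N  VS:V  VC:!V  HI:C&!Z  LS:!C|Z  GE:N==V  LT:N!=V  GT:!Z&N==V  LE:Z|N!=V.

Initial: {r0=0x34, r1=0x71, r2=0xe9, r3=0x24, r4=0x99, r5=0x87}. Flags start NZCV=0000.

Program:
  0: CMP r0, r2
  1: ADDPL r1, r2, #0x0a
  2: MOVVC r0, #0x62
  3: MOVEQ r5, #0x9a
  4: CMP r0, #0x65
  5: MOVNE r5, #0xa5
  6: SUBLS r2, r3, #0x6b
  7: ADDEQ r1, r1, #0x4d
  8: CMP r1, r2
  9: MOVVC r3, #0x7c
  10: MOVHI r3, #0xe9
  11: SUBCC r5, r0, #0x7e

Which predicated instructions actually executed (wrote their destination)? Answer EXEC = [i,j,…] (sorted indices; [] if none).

[0] flags=0000 → (cmp)
[1] flags=0000 PL?T → r1=0xf3
[2] flags=0000 VC?T → r0=0x62
[3] flags=0000 EQ?F → skip
[4] flags=1000 → (cmp)
[5] flags=1000 NE?T → r5=0xa5
[6] flags=1000 LS?T → r2=0xb9
[7] flags=1000 EQ?F → skip
[8] flags=0010 → (cmp)
[9] flags=0010 VC?T → r3=0x7c
[10] flags=0010 HI?T → r3=0xe9
[11] flags=0010 CC?F → skip

EXEC = [1,2,5,6,9,10]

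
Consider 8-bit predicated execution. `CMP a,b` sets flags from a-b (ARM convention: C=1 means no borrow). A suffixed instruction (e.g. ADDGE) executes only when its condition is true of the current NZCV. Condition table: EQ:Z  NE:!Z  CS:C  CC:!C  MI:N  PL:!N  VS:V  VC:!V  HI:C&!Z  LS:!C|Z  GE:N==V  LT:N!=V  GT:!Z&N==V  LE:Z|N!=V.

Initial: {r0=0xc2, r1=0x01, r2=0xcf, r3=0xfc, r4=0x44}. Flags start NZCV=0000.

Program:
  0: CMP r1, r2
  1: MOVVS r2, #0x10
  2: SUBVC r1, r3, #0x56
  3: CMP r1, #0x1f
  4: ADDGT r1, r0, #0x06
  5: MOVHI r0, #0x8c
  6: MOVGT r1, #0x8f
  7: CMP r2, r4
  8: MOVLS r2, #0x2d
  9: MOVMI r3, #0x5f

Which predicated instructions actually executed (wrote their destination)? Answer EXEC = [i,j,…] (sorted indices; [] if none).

EXEC = [2,5,9]

0: ✓ CMP  NZCV=0000
1: · MOVVS
2: ✓ SUBVC  r1←0xa6
3: ✓ CMP  NZCV=1010
4: · ADDGT
5: ✓ MOVHI  r0←0x8c
6: · MOVGT
7: ✓ CMP  NZCV=1010
8: · MOVLS
9: ✓ MOVMI  r3←0x5f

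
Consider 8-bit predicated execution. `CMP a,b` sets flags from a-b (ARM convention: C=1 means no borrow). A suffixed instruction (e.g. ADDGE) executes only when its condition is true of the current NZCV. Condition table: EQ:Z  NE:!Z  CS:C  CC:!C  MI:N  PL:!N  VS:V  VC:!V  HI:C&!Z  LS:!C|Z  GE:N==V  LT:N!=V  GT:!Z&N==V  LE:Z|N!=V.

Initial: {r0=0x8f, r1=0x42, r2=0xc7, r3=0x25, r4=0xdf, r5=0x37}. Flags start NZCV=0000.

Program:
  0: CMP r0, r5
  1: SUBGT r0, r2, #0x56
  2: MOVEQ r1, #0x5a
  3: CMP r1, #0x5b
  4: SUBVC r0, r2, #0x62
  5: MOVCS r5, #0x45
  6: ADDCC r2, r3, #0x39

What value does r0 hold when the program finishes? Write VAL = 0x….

VAL = 0x65

0: ✓ CMP  NZCV=0011
1: · SUBGT
2: · MOVEQ
3: ✓ CMP  NZCV=1000
4: ✓ SUBVC  r0←0x65
5: · MOVCS
6: ✓ ADDCC  r2←0x5e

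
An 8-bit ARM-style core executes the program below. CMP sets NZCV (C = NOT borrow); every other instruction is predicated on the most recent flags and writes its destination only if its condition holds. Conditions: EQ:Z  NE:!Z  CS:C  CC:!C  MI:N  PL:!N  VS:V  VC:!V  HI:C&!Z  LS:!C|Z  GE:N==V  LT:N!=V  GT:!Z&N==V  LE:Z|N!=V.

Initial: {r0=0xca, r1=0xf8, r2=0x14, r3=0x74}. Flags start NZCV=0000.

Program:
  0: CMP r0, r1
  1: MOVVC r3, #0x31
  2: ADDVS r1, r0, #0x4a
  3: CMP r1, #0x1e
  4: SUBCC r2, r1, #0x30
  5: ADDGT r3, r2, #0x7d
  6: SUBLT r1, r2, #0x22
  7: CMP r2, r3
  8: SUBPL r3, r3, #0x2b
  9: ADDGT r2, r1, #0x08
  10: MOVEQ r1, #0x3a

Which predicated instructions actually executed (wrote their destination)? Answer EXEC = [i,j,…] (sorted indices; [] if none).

0: ✓ CMP  NZCV=1000
1: ✓ MOVVC  r3←0x31
2: · ADDVS
3: ✓ CMP  NZCV=1010
4: · SUBCC
5: · ADDGT
6: ✓ SUBLT  r1←0xf2
7: ✓ CMP  NZCV=1000
8: · SUBPL
9: · ADDGT
10: · MOVEQ

EXEC = [1,6]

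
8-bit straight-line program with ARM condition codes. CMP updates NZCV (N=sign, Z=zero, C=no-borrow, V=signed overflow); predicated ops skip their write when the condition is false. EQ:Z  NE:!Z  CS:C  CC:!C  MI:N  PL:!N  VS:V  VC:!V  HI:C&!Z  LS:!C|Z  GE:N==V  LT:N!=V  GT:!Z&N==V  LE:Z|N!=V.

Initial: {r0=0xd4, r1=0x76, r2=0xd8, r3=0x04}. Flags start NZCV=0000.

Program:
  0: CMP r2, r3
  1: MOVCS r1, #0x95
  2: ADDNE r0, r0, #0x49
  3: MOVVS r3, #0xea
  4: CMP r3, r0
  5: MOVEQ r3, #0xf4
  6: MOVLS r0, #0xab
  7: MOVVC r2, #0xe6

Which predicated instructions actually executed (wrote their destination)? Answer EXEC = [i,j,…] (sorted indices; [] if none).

0: ✓ CMP  NZCV=1010
1: ✓ MOVCS  r1←0x95
2: ✓ ADDNE  r0←0x1d
3: · MOVVS
4: ✓ CMP  NZCV=1000
5: · MOVEQ
6: ✓ MOVLS  r0←0xab
7: ✓ MOVVC  r2←0xe6

EXEC = [1,2,6,7]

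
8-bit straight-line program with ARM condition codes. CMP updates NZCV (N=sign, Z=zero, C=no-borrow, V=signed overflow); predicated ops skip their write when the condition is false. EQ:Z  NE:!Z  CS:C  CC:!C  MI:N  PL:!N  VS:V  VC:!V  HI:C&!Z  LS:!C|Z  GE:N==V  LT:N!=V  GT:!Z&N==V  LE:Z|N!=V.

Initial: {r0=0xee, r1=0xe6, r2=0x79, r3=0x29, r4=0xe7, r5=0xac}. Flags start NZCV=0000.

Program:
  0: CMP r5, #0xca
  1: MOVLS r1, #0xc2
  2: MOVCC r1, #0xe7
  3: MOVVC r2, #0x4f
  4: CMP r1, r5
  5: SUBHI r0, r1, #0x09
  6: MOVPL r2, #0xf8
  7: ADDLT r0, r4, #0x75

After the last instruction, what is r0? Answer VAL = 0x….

0: ✓ CMP  NZCV=1000
1: ✓ MOVLS  r1←0xc2
2: ✓ MOVCC  r1←0xe7
3: ✓ MOVVC  r2←0x4f
4: ✓ CMP  NZCV=0010
5: ✓ SUBHI  r0←0xde
6: ✓ MOVPL  r2←0xf8
7: · ADDLT

VAL = 0xde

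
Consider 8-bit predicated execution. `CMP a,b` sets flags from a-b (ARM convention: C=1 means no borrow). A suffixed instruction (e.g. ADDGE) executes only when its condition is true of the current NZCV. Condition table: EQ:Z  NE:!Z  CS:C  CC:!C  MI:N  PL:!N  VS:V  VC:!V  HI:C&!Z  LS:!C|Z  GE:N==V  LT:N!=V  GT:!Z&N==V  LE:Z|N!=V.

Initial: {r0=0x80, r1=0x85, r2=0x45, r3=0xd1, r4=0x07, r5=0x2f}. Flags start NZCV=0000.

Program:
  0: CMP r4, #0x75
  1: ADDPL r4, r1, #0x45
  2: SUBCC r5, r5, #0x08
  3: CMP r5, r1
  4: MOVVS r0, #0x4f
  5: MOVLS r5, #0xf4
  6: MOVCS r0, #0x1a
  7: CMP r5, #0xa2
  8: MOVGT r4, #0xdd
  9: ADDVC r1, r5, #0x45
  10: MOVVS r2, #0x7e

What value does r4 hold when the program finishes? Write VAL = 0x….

[0] flags=1000 → (cmp)
[1] flags=1000 PL?F → skip
[2] flags=1000 CC?T → r5=0x27
[3] flags=1001 → (cmp)
[4] flags=1001 VS?T → r0=0x4f
[5] flags=1001 LS?T → r5=0xf4
[6] flags=1001 CS?F → skip
[7] flags=0010 → (cmp)
[8] flags=0010 GT?T → r4=0xdd
[9] flags=0010 VC?T → r1=0x39
[10] flags=0010 VS?F → skip

VAL = 0xdd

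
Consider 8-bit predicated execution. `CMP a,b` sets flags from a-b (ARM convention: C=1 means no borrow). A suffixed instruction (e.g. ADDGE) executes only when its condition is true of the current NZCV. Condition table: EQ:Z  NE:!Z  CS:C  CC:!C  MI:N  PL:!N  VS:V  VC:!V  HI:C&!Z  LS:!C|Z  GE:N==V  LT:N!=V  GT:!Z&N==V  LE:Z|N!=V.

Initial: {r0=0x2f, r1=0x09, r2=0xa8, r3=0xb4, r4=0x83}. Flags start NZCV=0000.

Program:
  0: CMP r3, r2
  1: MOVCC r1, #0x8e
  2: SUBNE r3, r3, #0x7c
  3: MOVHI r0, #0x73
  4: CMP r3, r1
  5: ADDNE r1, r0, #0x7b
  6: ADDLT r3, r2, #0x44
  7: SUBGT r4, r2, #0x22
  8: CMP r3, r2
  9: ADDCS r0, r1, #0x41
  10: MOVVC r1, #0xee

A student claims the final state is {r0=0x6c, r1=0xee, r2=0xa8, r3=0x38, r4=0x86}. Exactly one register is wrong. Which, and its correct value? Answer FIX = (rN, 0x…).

0: ✓ CMP  NZCV=0010
1: · MOVCC
2: ✓ SUBNE  r3←0x38
3: ✓ MOVHI  r0←0x73
4: ✓ CMP  NZCV=0010
5: ✓ ADDNE  r1←0xee
6: · ADDLT
7: ✓ SUBGT  r4←0x86
8: ✓ CMP  NZCV=1001
9: · ADDCS
10: · MOVVC

FIX = (r0, 0x73)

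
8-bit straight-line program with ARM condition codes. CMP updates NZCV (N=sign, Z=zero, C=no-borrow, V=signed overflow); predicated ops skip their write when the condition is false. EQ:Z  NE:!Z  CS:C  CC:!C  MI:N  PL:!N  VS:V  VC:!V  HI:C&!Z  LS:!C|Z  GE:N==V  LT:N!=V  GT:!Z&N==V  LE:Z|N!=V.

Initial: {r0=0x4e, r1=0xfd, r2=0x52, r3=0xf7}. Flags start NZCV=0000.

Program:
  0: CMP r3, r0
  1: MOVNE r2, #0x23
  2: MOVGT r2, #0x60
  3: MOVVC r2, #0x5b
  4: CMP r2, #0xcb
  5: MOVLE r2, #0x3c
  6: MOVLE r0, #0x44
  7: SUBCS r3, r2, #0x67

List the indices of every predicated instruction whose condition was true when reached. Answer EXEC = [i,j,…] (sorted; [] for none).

EXEC = [1,3]

[0] flags=1010 → (cmp)
[1] flags=1010 NE?T → r2=0x23
[2] flags=1010 GT?F → skip
[3] flags=1010 VC?T → r2=0x5b
[4] flags=1001 → (cmp)
[5] flags=1001 LE?F → skip
[6] flags=1001 LE?F → skip
[7] flags=1001 CS?F → skip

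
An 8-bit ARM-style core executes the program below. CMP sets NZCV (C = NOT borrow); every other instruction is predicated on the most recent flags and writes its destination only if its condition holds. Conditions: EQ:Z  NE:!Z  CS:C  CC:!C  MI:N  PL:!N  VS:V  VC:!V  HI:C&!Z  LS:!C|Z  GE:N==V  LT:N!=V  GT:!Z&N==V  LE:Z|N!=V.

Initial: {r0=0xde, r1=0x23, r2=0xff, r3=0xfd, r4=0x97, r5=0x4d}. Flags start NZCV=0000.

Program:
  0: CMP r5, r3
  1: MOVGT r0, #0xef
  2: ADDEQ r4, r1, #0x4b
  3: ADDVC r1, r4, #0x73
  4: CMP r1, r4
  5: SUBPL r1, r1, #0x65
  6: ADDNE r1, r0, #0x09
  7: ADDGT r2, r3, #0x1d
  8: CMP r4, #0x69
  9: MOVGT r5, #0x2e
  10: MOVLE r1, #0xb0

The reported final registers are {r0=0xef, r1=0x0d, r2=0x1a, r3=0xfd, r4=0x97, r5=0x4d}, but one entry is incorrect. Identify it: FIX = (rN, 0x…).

0: ✓ CMP  NZCV=0000
1: ✓ MOVGT  r0←0xef
2: · ADDEQ
3: ✓ ADDVC  r1←0x0a
4: ✓ CMP  NZCV=0000
5: ✓ SUBPL  r1←0xa5
6: ✓ ADDNE  r1←0xf8
7: ✓ ADDGT  r2←0x1a
8: ✓ CMP  NZCV=0011
9: · MOVGT
10: ✓ MOVLE  r1←0xb0

FIX = (r1, 0xb0)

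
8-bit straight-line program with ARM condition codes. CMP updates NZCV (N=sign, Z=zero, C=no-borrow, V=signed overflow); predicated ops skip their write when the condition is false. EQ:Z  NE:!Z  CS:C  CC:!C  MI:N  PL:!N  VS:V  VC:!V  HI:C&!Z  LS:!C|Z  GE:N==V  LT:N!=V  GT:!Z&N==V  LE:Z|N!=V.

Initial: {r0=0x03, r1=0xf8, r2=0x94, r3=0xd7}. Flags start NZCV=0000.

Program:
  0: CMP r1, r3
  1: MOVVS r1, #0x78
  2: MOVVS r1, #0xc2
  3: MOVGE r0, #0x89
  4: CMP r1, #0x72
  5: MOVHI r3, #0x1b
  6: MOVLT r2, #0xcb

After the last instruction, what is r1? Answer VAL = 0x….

VAL = 0xf8

0: ✓ CMP  NZCV=0010
1: · MOVVS
2: · MOVVS
3: ✓ MOVGE  r0←0x89
4: ✓ CMP  NZCV=1010
5: ✓ MOVHI  r3←0x1b
6: ✓ MOVLT  r2←0xcb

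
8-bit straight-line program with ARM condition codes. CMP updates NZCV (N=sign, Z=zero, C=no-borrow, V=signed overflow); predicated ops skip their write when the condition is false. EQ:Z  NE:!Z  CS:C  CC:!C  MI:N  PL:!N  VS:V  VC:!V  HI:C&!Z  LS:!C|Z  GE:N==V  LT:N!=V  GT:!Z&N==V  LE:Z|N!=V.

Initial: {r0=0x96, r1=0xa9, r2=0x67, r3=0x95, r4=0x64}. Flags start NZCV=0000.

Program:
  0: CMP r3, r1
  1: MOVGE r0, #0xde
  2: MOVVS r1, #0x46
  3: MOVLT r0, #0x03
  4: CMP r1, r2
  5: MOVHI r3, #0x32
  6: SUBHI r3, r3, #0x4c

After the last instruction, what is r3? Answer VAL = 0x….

[0] flags=1000 → (cmp)
[1] flags=1000 GE?F → skip
[2] flags=1000 VS?F → skip
[3] flags=1000 LT?T → r0=0x03
[4] flags=0011 → (cmp)
[5] flags=0011 HI?T → r3=0x32
[6] flags=0011 HI?T → r3=0xe6

VAL = 0xe6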